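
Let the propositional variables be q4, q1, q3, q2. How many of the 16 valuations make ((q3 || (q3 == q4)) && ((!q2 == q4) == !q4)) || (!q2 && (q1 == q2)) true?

Initial set: {(((q3 || (q3 == q4)) && ((!q2 == q4) == !q4)) || (!q2 && (q1 == q2)))}.
(((q3 || (q3 == q4)) && ((!q2 == q4) == !q4)) || (!q2 && (q1 == q2))): β-rule — branch into ((q3 || (q3 == q4)) && ((!q2 == q4) == !q4))  //  (!q2 && (q1 == q2)).
  branch 1 (add ((q3 || (q3 == q4)) && ((!q2 == q4) == !q4))):
    ((q3 || (q3 == q4)) && ((!q2 == q4) == !q4)): α-rule — add (q3 || (q3 == q4)), ((!q2 == q4) == !q4).
    (q3 || (q3 == q4)): β-rule — branch into q3  //  (q3 == q4).
      branch 1.1 (add q3):
        ((!q2 == q4) == !q4): β-rule — branch into (!q2 == q4), !q4  //  !(!q2 == q4), !!q4.
          branch 1.1.1 (add (!q2 == q4), !q4):
            (!q2 == q4): β-rule — branch into !q2, q4  //  !!q2, !q4.
              branch 1.1.1.1 (add !q2, q4):
                × closes — contains both q4 and !q4.
              branch 1.1.1.2 (add !!q2, !q4):
                ○ open, literals {q2=T, q3=T, q4=F}.
          branch 1.1.2 (add !(!q2 == q4), !!q4):
            !(!q2 == q4): β-rule — branch into !q2, !q4  //  !!q2, q4.
              branch 1.1.2.1 (add !q2, !q4):
                × closes — contains both q4 and !q4.
              branch 1.1.2.2 (add !!q2, q4):
                ○ open, literals {q2=T, q3=T, q4=T}.
      branch 1.2 (add (q3 == q4)):
        ((!q2 == q4) == !q4): β-rule — branch into (!q2 == q4), !q4  //  !(!q2 == q4), !!q4.
          branch 1.2.1 (add (!q2 == q4), !q4):
            (q3 == q4): β-rule — branch into q3, q4  //  !q3, !q4.
              branch 1.2.1.1 (add q3, q4):
                × closes — contains both q4 and !q4.
              branch 1.2.1.2 (add !q3, !q4):
                (!q2 == q4): β-rule — branch into !q2, q4  //  !!q2, !q4.
                  branch 1.2.1.2.1 (add !q2, q4):
                    × closes — contains both q4 and !q4.
                  branch 1.2.1.2.2 (add !!q2, !q4):
                    ○ open, literals {q2=T, q3=F, q4=F}.
          branch 1.2.2 (add !(!q2 == q4), !!q4):
            (q3 == q4): β-rule — branch into q3, q4  //  !q3, !q4.
              branch 1.2.2.1 (add q3, q4):
                !(!q2 == q4): β-rule — branch into !q2, !q4  //  !!q2, q4.
                  branch 1.2.2.1.1 (add !q2, !q4):
                    × closes — contains both q4 and !q4.
                  branch 1.2.2.1.2 (add !!q2, q4):
                    ○ open, literals {q2=T, q3=T, q4=T}.
              branch 1.2.2.2 (add !q3, !q4):
                × closes — contains both q4 and !q4.
  branch 2 (add (!q2 && (q1 == q2))):
    (!q2 && (q1 == q2)): α-rule — add !q2, (q1 == q2).
    (q1 == q2): β-rule — branch into q1, q2  //  !q1, !q2.
      branch 2.1 (add q1, q2):
        × closes — contains both q2 and !q2.
      branch 2.2 (add !q1, !q2):
        ○ open, literals {q1=F, q2=F}.
7 branches closed, 5 open.
Each open branch fixes some atoms; the unmentioned ones are free. Counting distinct full assignments: branch {q2=T, q3=T, q4=F} (q1) contributes 2 new; branch {q2=T, q3=T, q4=T} (q1) contributes 2 new; branch {q2=T, q3=F, q4=F} (q1) contributes 2 new; branch {q2=T, q3=T, q4=T} (q1) contributes 0 new; branch {q1=F, q2=F} (q4, q3) contributes 4 new. Total: 10.

10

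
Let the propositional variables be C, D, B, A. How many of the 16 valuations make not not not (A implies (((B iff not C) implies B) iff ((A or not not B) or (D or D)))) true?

2

Initial set: {not not not (A implies (((B iff not C) implies B) iff ((A or not not B) or (D or D))))}.
not not not (A implies (((B iff not C) implies B) iff ((A or not not B) or (D or D)))): drop double negation, giving not (A implies (((B iff not C) implies B) iff ((A or not not B) or (D or D)))).
not (A implies (((B iff not C) implies B) iff ((A or not not B) or (D or D)))): α-rule — add A, not (((B iff not C) implies B) iff ((A or not not B) or (D or D))).
not (((B iff not C) implies B) iff ((A or not not B) or (D or D))): β-rule — branch into ((B iff not C) implies B), not ((A or not not B) or (D or D))  //  not ((B iff not C) implies B), ((A or not not B) or (D or D)).
  branch 1 (add ((B iff not C) implies B), not ((A or not not B) or (D or D))):
    not ((A or not not B) or (D or D)): α-rule — add not (A or not not B), not (D or D).
    not (A or not not B): α-rule — add not A, not not not B.
    × closes — contains both A and not A.
  branch 2 (add not ((B iff not C) implies B), ((A or not not B) or (D or D))):
    not ((B iff not C) implies B): α-rule — add (B iff not C), not B.
    ((A or not not B) or (D or D)): β-rule — branch into (A or not not B)  //  (D or D).
      branch 2.1 (add (A or not not B)):
        (B iff not C): β-rule — branch into B, not C  //  not B, not not C.
          branch 2.1.1 (add B, not C):
            × closes — contains both B and not B.
          branch 2.1.2 (add not B, not not C):
            (A or not not B): β-rule — branch into A  //  not not B.
              branch 2.1.2.1 (add A):
                ○ open, literals {A=1, B=0, C=1}.
              branch 2.1.2.2 (add not not B):
                not not B: drop double negation, giving B.
                × closes — contains both B and not B.
      branch 2.2 (add (D or D)):
        (B iff not C): β-rule — branch into B, not C  //  not B, not not C.
          branch 2.2.1 (add B, not C):
            × closes — contains both B and not B.
          branch 2.2.2 (add not B, not not C):
            (D or D): β-rule — branch into D  //  D.
              branch 2.2.2.1 (add D):
                ○ open, literals {A=1, B=0, C=1, D=1}.
              branch 2.2.2.2 (add D):
                ○ open, literals {A=1, B=0, C=1, D=1}.
4 branches closed, 3 open.
Each open branch fixes some atoms; the unmentioned ones are free. Counting distinct full assignments: branch {A=1, B=0, C=1} (D) contributes 2 new; branch {A=1, B=0, C=1, D=1} (none free) contributes 0 new; branch {A=1, B=0, C=1, D=1} (none free) contributes 0 new. Total: 2.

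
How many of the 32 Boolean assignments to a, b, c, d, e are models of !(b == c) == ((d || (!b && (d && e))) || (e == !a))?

16

Initial set: {T (!(b == c) == ((d || (!b && (d && e))) || (e == !a)))}.
T (!(b == c) == ((d || (!b && (d && e))) || (e == !a))): β-rule — branch into T !(b == c), T ((d || (!b && (d && e))) || (e == !a))  //  F !(b == c), F ((d || (!b && (d && e))) || (e == !a)).
  branch 1 (add T !(b == c), T ((d || (!b && (d && e))) || (e == !a))):
    T !(b == c): β-rule — branch into T b, F c  //  F b, T c.
      branch 1.1 (add T b, F c):
        T ((d || (!b && (d && e))) || (e == !a)): β-rule — branch into T (d || (!b && (d && e)))  //  T (e == !a).
          branch 1.1.1 (add T (d || (!b && (d && e)))):
            T (d || (!b && (d && e))): β-rule — branch into T d  //  T (!b && (d && e)).
              branch 1.1.1.1 (add T d):
                ○ open, literals {b=true, c=false, d=true}.
              branch 1.1.1.2 (add T (!b && (d && e))):
                T (!b && (d && e)): α-rule — add T !b, T (d && e).
                × closes — contains both b and !b.
          branch 1.1.2 (add T (e == !a)):
            T (e == !a): β-rule — branch into T e, T !a  //  F e, F !a.
              branch 1.1.2.1 (add T e, T !a):
                ○ open, literals {a=false, b=true, c=false, e=true}.
              branch 1.1.2.2 (add F e, F !a):
                ○ open, literals {a=true, b=true, c=false, e=false}.
      branch 1.2 (add F b, T c):
        T ((d || (!b && (d && e))) || (e == !a)): β-rule — branch into T (d || (!b && (d && e)))  //  T (e == !a).
          branch 1.2.1 (add T (d || (!b && (d && e)))):
            T (d || (!b && (d && e))): β-rule — branch into T d  //  T (!b && (d && e)).
              branch 1.2.1.1 (add T d):
                ○ open, literals {b=false, c=true, d=true}.
              branch 1.2.1.2 (add T (!b && (d && e))):
                T (!b && (d && e)): α-rule — add T !b, T (d && e).
                T (d && e): α-rule — add T d, T e.
                ○ open, literals {b=false, c=true, d=true, e=true}.
          branch 1.2.2 (add T (e == !a)):
            T (e == !a): β-rule — branch into T e, T !a  //  F e, F !a.
              branch 1.2.2.1 (add T e, T !a):
                ○ open, literals {a=false, b=false, c=true, e=true}.
              branch 1.2.2.2 (add F e, F !a):
                ○ open, literals {a=true, b=false, c=true, e=false}.
  branch 2 (add F !(b == c), F ((d || (!b && (d && e))) || (e == !a))):
    F ((d || (!b && (d && e))) || (e == !a)): α-rule — add F (d || (!b && (d && e))), F (e == !a).
    F (d || (!b && (d && e))): α-rule — add F d, F (!b && (d && e)).
    F !(b == c): β-rule — branch into T b, T c  //  F b, F c.
      branch 2.1 (add T b, T c):
        F (e == !a): β-rule — branch into T e, F !a  //  F e, T !a.
          branch 2.1.1 (add T e, F !a):
            F (!b && (d && e)): β-rule — branch into F !b  //  F (d && e).
              branch 2.1.1.1 (add F !b):
                ○ open, literals {a=true, b=true, c=true, d=false, e=true}.
              branch 2.1.1.2 (add F (d && e)):
                F (d && e): β-rule — branch into F d  //  F e.
                  branch 2.1.1.2.1 (add F d):
                    ○ open, literals {a=true, b=true, c=true, d=false, e=true}.
                  branch 2.1.1.2.2 (add F e):
                    × closes — contains both e and !e.
          branch 2.1.2 (add F e, T !a):
            F (!b && (d && e)): β-rule — branch into F !b  //  F (d && e).
              branch 2.1.2.1 (add F !b):
                ○ open, literals {a=false, b=true, c=true, d=false, e=false}.
              branch 2.1.2.2 (add F (d && e)):
                F (d && e): β-rule — branch into F d  //  F e.
                  branch 2.1.2.2.1 (add F d):
                    ○ open, literals {a=false, b=true, c=true, d=false, e=false}.
                  branch 2.1.2.2.2 (add F e):
                    ○ open, literals {a=false, b=true, c=true, d=false, e=false}.
      branch 2.2 (add F b, F c):
        F (e == !a): β-rule — branch into T e, F !a  //  F e, T !a.
          branch 2.2.1 (add T e, F !a):
            F (!b && (d && e)): β-rule — branch into F !b  //  F (d && e).
              branch 2.2.1.1 (add F !b):
                × closes — contains both b and !b.
              branch 2.2.1.2 (add F (d && e)):
                F (d && e): β-rule — branch into F d  //  F e.
                  branch 2.2.1.2.1 (add F d):
                    ○ open, literals {a=true, b=false, c=false, d=false, e=true}.
                  branch 2.2.1.2.2 (add F e):
                    × closes — contains both e and !e.
          branch 2.2.2 (add F e, T !a):
            F (!b && (d && e)): β-rule — branch into F !b  //  F (d && e).
              branch 2.2.2.1 (add F !b):
                × closes — contains both b and !b.
              branch 2.2.2.2 (add F (d && e)):
                F (d && e): β-rule — branch into F d  //  F e.
                  branch 2.2.2.2.1 (add F d):
                    ○ open, literals {a=false, b=false, c=false, d=false, e=false}.
                  branch 2.2.2.2.2 (add F e):
                    ○ open, literals {a=false, b=false, c=false, d=false, e=false}.
5 branches closed, 15 open.
Each open branch fixes some atoms; the unmentioned ones are free. Counting distinct full assignments: branch {b=true, c=false, d=true} (a, e) contributes 4 new; branch {a=false, b=true, c=false, e=true} (d) contributes 1 new; branch {a=true, b=true, c=false, e=false} (d) contributes 1 new; branch {b=false, c=true, d=true} (a, e) contributes 4 new; branch {b=false, c=true, d=true, e=true} (a) contributes 0 new; branch {a=false, b=false, c=true, e=true} (d) contributes 1 new; branch {a=true, b=false, c=true, e=false} (d) contributes 1 new; branch {a=true, b=true, c=true, d=false, e=true} (none free) contributes 1 new; branch {a=true, b=true, c=true, d=false, e=true} (none free) contributes 0 new; branch {a=false, b=true, c=true, d=false, e=false} (none free) contributes 1 new; branch {a=false, b=true, c=true, d=false, e=false} (none free) contributes 0 new; branch {a=false, b=true, c=true, d=false, e=false} (none free) contributes 0 new; branch {a=true, b=false, c=false, d=false, e=true} (none free) contributes 1 new; branch {a=false, b=false, c=false, d=false, e=false} (none free) contributes 1 new; branch {a=false, b=false, c=false, d=false, e=false} (none free) contributes 0 new. Total: 16.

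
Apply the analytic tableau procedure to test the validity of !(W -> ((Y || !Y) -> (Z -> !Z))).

Not valid

Assume the negation and expand:
Initial set: {!!(W -> ((Y || !Y) -> (Z -> !Z)))}.
!!(W -> ((Y || !Y) -> (Z -> !Z))): β-rule — branch into !W  //  ((Y || !Y) -> (Z -> !Z)).
  branch 1 (add !W):
    ○ open, literals {W=F}.
  branch 2 (add ((Y || !Y) -> (Z -> !Z))):
    ((Y || !Y) -> (Z -> !Z)): β-rule — branch into !(Y || !Y)  //  (Z -> !Z).
      branch 2.1 (add !(Y || !Y)):
        !(Y || !Y): α-rule — add !Y, !!Y.
        × closes — contains both Y and !Y.
      branch 2.2 (add (Z -> !Z)):
        (Z -> !Z): β-rule — branch into !Z  //  !Z.
          branch 2.2.1 (add !Z):
            ○ open, literals {Z=F}.
          branch 2.2.2 (add !Z):
            ○ open, literals {Z=F}.
1 branch closed, 3 open.
An open branch gives a countermodel: W=F (unmentioned atoms arbitrary); under it the original formula is false.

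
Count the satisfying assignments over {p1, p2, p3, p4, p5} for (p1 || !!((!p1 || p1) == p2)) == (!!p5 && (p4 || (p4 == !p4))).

12

Initial set: {((p1 || !!((!p1 || p1) == p2)) == (!!p5 && (p4 || (p4 == !p4))))}.
((p1 || !!((!p1 || p1) == p2)) == (!!p5 && (p4 || (p4 == !p4)))): β-rule — branch into (p1 || !!((!p1 || p1) == p2)), (!!p5 && (p4 || (p4 == !p4)))  //  !(p1 || !!((!p1 || p1) == p2)), !(!!p5 && (p4 || (p4 == !p4))).
  branch 1 (add (p1 || !!((!p1 || p1) == p2)), (!!p5 && (p4 || (p4 == !p4)))):
    (!!p5 && (p4 || (p4 == !p4))): α-rule — add !!p5, (p4 || (p4 == !p4)).
    !!p5: drop double negation, giving p5.
    (p1 || !!((!p1 || p1) == p2)): β-rule — branch into p1  //  !!((!p1 || p1) == p2).
      branch 1.1 (add p1):
        (p4 || (p4 == !p4)): β-rule — branch into p4  //  (p4 == !p4).
          branch 1.1.1 (add p4):
            ○ open, literals {p1=T, p4=T, p5=T}.
          branch 1.1.2 (add (p4 == !p4)):
            (p4 == !p4): β-rule — branch into p4, !p4  //  !p4, !!p4.
              branch 1.1.2.1 (add p4, !p4):
                × closes — contains both p4 and !p4.
              branch 1.1.2.2 (add !p4, !!p4):
                × closes — contains both p4 and !p4.
      branch 1.2 (add !!((!p1 || p1) == p2)):
        !!((!p1 || p1) == p2): drop double negation, giving ((!p1 || p1) == p2).
        (p4 || (p4 == !p4)): β-rule — branch into p4  //  (p4 == !p4).
          branch 1.2.1 (add p4):
            ((!p1 || p1) == p2): β-rule — branch into (!p1 || p1), p2  //  !(!p1 || p1), !p2.
              branch 1.2.1.1 (add (!p1 || p1), p2):
                (!p1 || p1): β-rule — branch into !p1  //  p1.
                  branch 1.2.1.1.1 (add !p1):
                    ○ open, literals {p1=F, p2=T, p4=T, p5=T}.
                  branch 1.2.1.1.2 (add p1):
                    ○ open, literals {p1=T, p2=T, p4=T, p5=T}.
              branch 1.2.1.2 (add !(!p1 || p1), !p2):
                !(!p1 || p1): α-rule — add !!p1, !p1.
                × closes — contains both p1 and !p1.
          branch 1.2.2 (add (p4 == !p4)):
            ((!p1 || p1) == p2): β-rule — branch into (!p1 || p1), p2  //  !(!p1 || p1), !p2.
              branch 1.2.2.1 (add (!p1 || p1), p2):
                (p4 == !p4): β-rule — branch into p4, !p4  //  !p4, !!p4.
                  branch 1.2.2.1.1 (add p4, !p4):
                    × closes — contains both p4 and !p4.
                  branch 1.2.2.1.2 (add !p4, !!p4):
                    × closes — contains both p4 and !p4.
              branch 1.2.2.2 (add !(!p1 || p1), !p2):
                !(!p1 || p1): α-rule — add !!p1, !p1.
                × closes — contains both p1 and !p1.
  branch 2 (add !(p1 || !!((!p1 || p1) == p2)), !(!!p5 && (p4 || (p4 == !p4)))):
    !(p1 || !!((!p1 || p1) == p2)): α-rule — add !p1, !!!((!p1 || p1) == p2).
    !!!((!p1 || p1) == p2): drop double negation, giving !((!p1 || p1) == p2).
    !(!!p5 && (p4 || (p4 == !p4))): β-rule — branch into !!!p5  //  !(p4 || (p4 == !p4)).
      branch 2.1 (add !!!p5):
        !!!p5: drop double negation, giving !p5.
        !((!p1 || p1) == p2): β-rule — branch into (!p1 || p1), !p2  //  !(!p1 || p1), p2.
          branch 2.1.1 (add (!p1 || p1), !p2):
            (!p1 || p1): β-rule — branch into !p1  //  p1.
              branch 2.1.1.1 (add !p1):
                ○ open, literals {p1=F, p2=F, p5=F}.
              branch 2.1.1.2 (add p1):
                × closes — contains both p1 and !p1.
          branch 2.1.2 (add !(!p1 || p1), p2):
            !(!p1 || p1): α-rule — add !!p1, !p1.
            × closes — contains both p1 and !p1.
      branch 2.2 (add !(p4 || (p4 == !p4))):
        !(p4 || (p4 == !p4)): α-rule — add !p4, !(p4 == !p4).
        !((!p1 || p1) == p2): β-rule — branch into (!p1 || p1), !p2  //  !(!p1 || p1), p2.
          branch 2.2.1 (add (!p1 || p1), !p2):
            !(p4 == !p4): β-rule — branch into p4, !!p4  //  !p4, !p4.
              branch 2.2.1.1 (add p4, !!p4):
                × closes — contains both p4 and !p4.
              branch 2.2.1.2 (add !p4, !p4):
                (!p1 || p1): β-rule — branch into !p1  //  p1.
                  branch 2.2.1.2.1 (add !p1):
                    ○ open, literals {p1=F, p2=F, p4=F}.
                  branch 2.2.1.2.2 (add p1):
                    × closes — contains both p1 and !p1.
          branch 2.2.2 (add !(!p1 || p1), p2):
            !(!p1 || p1): α-rule — add !!p1, !p1.
            × closes — contains both p1 and !p1.
11 branches closed, 5 open.
Each open branch fixes some atoms; the unmentioned ones are free. Counting distinct full assignments: branch {p1=T, p4=T, p5=T} (p2, p3) contributes 4 new; branch {p1=F, p2=T, p4=T, p5=T} (p3) contributes 2 new; branch {p1=T, p2=T, p4=T, p5=T} (p3) contributes 0 new; branch {p1=F, p2=F, p5=F} (p3, p4) contributes 4 new; branch {p1=F, p2=F, p4=F} (p3, p5) contributes 2 new. Total: 12.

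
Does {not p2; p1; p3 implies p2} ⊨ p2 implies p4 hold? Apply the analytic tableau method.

Initial set: {not p2; p1; (p3 implies p2); not (p2 implies p4)}.
not (p2 implies p4): α-rule — add p2, not p4.
× closes — contains both p2 and not p2.
All 1 branch closes.
Every branch closed, so the premises entail the conclusion.

Yes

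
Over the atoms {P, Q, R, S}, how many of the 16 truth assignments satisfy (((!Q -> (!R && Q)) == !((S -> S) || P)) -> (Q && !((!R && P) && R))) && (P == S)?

Initial set: {((((!Q -> (!R && Q)) == !((S -> S) || P)) -> (Q && !((!R && P) && R))) && (P == S))}.
((((!Q -> (!R && Q)) == !((S -> S) || P)) -> (Q && !((!R && P) && R))) && (P == S)): α-rule — add (((!Q -> (!R && Q)) == !((S -> S) || P)) -> (Q && !((!R && P) && R))), (P == S).
(((!Q -> (!R && Q)) == !((S -> S) || P)) -> (Q && !((!R && P) && R))): β-rule — branch into !((!Q -> (!R && Q)) == !((S -> S) || P))  //  (Q && !((!R && P) && R)).
  branch 1 (add !((!Q -> (!R && Q)) == !((S -> S) || P))):
    (P == S): β-rule — branch into P, S  //  !P, !S.
      branch 1.1 (add P, S):
        !((!Q -> (!R && Q)) == !((S -> S) || P)): β-rule — branch into (!Q -> (!R && Q)), !!((S -> S) || P)  //  !(!Q -> (!R && Q)), !((S -> S) || P).
          branch 1.1.1 (add (!Q -> (!R && Q)), !!((S -> S) || P)):
            (!Q -> (!R && Q)): β-rule — branch into !!Q  //  (!R && Q).
              branch 1.1.1.1 (add !!Q):
                !!((S -> S) || P): β-rule — branch into (S -> S)  //  P.
                  branch 1.1.1.1.1 (add (S -> S)):
                    (S -> S): β-rule — branch into !S  //  S.
                      branch 1.1.1.1.1.1 (add !S):
                        × closes — contains both S and !S.
                      branch 1.1.1.1.1.2 (add S):
                        ○ open, literals {P=T, Q=T, S=T}.
                  branch 1.1.1.1.2 (add P):
                    ○ open, literals {P=T, Q=T, S=T}.
              branch 1.1.1.2 (add (!R && Q)):
                (!R && Q): α-rule — add !R, Q.
                !!((S -> S) || P): β-rule — branch into (S -> S)  //  P.
                  branch 1.1.1.2.1 (add (S -> S)):
                    (S -> S): β-rule — branch into !S  //  S.
                      branch 1.1.1.2.1.1 (add !S):
                        × closes — contains both S and !S.
                      branch 1.1.1.2.1.2 (add S):
                        ○ open, literals {P=T, Q=T, R=F, S=T}.
                  branch 1.1.1.2.2 (add P):
                    ○ open, literals {P=T, Q=T, R=F, S=T}.
          branch 1.1.2 (add !(!Q -> (!R && Q)), !((S -> S) || P)):
            !(!Q -> (!R && Q)): α-rule — add !Q, !(!R && Q).
            !((S -> S) || P): α-rule — add !(S -> S), !P.
            × closes — contains both P and !P.
      branch 1.2 (add !P, !S):
        !((!Q -> (!R && Q)) == !((S -> S) || P)): β-rule — branch into (!Q -> (!R && Q)), !!((S -> S) || P)  //  !(!Q -> (!R && Q)), !((S -> S) || P).
          branch 1.2.1 (add (!Q -> (!R && Q)), !!((S -> S) || P)):
            (!Q -> (!R && Q)): β-rule — branch into !!Q  //  (!R && Q).
              branch 1.2.1.1 (add !!Q):
                !!((S -> S) || P): β-rule — branch into (S -> S)  //  P.
                  branch 1.2.1.1.1 (add (S -> S)):
                    (S -> S): β-rule — branch into !S  //  S.
                      branch 1.2.1.1.1.1 (add !S):
                        ○ open, literals {P=F, Q=T, S=F}.
                      branch 1.2.1.1.1.2 (add S):
                        × closes — contains both S and !S.
                  branch 1.2.1.1.2 (add P):
                    × closes — contains both P and !P.
              branch 1.2.1.2 (add (!R && Q)):
                (!R && Q): α-rule — add !R, Q.
                !!((S -> S) || P): β-rule — branch into (S -> S)  //  P.
                  branch 1.2.1.2.1 (add (S -> S)):
                    (S -> S): β-rule — branch into !S  //  S.
                      branch 1.2.1.2.1.1 (add !S):
                        ○ open, literals {P=F, Q=T, R=F, S=F}.
                      branch 1.2.1.2.1.2 (add S):
                        × closes — contains both S and !S.
                  branch 1.2.1.2.2 (add P):
                    × closes — contains both P and !P.
          branch 1.2.2 (add !(!Q -> (!R && Q)), !((S -> S) || P)):
            !(!Q -> (!R && Q)): α-rule — add !Q, !(!R && Q).
            !((S -> S) || P): α-rule — add !(S -> S), !P.
            !(S -> S): α-rule — add S, !S.
            × closes — contains both S and !S.
  branch 2 (add (Q && !((!R && P) && R))):
    (Q && !((!R && P) && R)): α-rule — add Q, !((!R && P) && R).
    (P == S): β-rule — branch into P, S  //  !P, !S.
      branch 2.1 (add P, S):
        !((!R && P) && R): β-rule — branch into !(!R && P)  //  !R.
          branch 2.1.1 (add !(!R && P)):
            !(!R && P): β-rule — branch into !!R  //  !P.
              branch 2.1.1.1 (add !!R):
                ○ open, literals {P=T, Q=T, R=T, S=T}.
              branch 2.1.1.2 (add !P):
                × closes — contains both P and !P.
          branch 2.1.2 (add !R):
            ○ open, literals {P=T, Q=T, R=F, S=T}.
      branch 2.2 (add !P, !S):
        !((!R && P) && R): β-rule — branch into !(!R && P)  //  !R.
          branch 2.2.1 (add !(!R && P)):
            !(!R && P): β-rule — branch into !!R  //  !P.
              branch 2.2.1.1 (add !!R):
                ○ open, literals {P=F, Q=T, R=T, S=F}.
              branch 2.2.1.2 (add !P):
                ○ open, literals {P=F, Q=T, S=F}.
          branch 2.2.2 (add !R):
            ○ open, literals {P=F, Q=T, R=F, S=F}.
9 branches closed, 11 open.
Each open branch fixes some atoms; the unmentioned ones are free. Counting distinct full assignments: branch {P=T, Q=T, S=T} (R) contributes 2 new; branch {P=T, Q=T, S=T} (R) contributes 0 new; branch {P=T, Q=T, R=F, S=T} (none free) contributes 0 new; branch {P=T, Q=T, R=F, S=T} (none free) contributes 0 new; branch {P=F, Q=T, S=F} (R) contributes 2 new; branch {P=F, Q=T, R=F, S=F} (none free) contributes 0 new; branch {P=T, Q=T, R=T, S=T} (none free) contributes 0 new; branch {P=T, Q=T, R=F, S=T} (none free) contributes 0 new; branch {P=F, Q=T, R=T, S=F} (none free) contributes 0 new; branch {P=F, Q=T, S=F} (R) contributes 0 new; branch {P=F, Q=T, R=F, S=F} (none free) contributes 0 new. Total: 4.

4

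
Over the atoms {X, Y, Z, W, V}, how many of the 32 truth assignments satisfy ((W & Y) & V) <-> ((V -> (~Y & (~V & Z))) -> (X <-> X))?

Initial set: {(((W & Y) & V) <-> ((V -> (~Y & (~V & Z))) -> (X <-> X)))}.
(((W & Y) & V) <-> ((V -> (~Y & (~V & Z))) -> (X <-> X))): β-rule — branch into ((W & Y) & V), ((V -> (~Y & (~V & Z))) -> (X <-> X))  //  ~((W & Y) & V), ~((V -> (~Y & (~V & Z))) -> (X <-> X)).
  branch 1 (add ((W & Y) & V), ((V -> (~Y & (~V & Z))) -> (X <-> X))):
    ((W & Y) & V): α-rule — add (W & Y), V.
    (W & Y): α-rule — add W, Y.
    ((V -> (~Y & (~V & Z))) -> (X <-> X)): β-rule — branch into ~(V -> (~Y & (~V & Z)))  //  (X <-> X).
      branch 1.1 (add ~(V -> (~Y & (~V & Z)))):
        ~(V -> (~Y & (~V & Z))): α-rule — add V, ~(~Y & (~V & Z)).
        ~(~Y & (~V & Z)): β-rule — branch into ~~Y  //  ~(~V & Z).
          branch 1.1.1 (add ~~Y):
            ○ open, literals {V=T, W=T, Y=T}.
          branch 1.1.2 (add ~(~V & Z)):
            ~(~V & Z): β-rule — branch into ~~V  //  ~Z.
              branch 1.1.2.1 (add ~~V):
                ○ open, literals {V=T, W=T, Y=T}.
              branch 1.1.2.2 (add ~Z):
                ○ open, literals {V=T, W=T, Y=T, Z=F}.
      branch 1.2 (add (X <-> X)):
        (X <-> X): β-rule — branch into X, X  //  ~X, ~X.
          branch 1.2.1 (add X, X):
            ○ open, literals {V=T, W=T, X=T, Y=T}.
          branch 1.2.2 (add ~X, ~X):
            ○ open, literals {V=T, W=T, X=F, Y=T}.
  branch 2 (add ~((W & Y) & V), ~((V -> (~Y & (~V & Z))) -> (X <-> X))):
    ~((V -> (~Y & (~V & Z))) -> (X <-> X)): α-rule — add (V -> (~Y & (~V & Z))), ~(X <-> X).
    ~((W & Y) & V): β-rule — branch into ~(W & Y)  //  ~V.
      branch 2.1 (add ~(W & Y)):
        (V -> (~Y & (~V & Z))): β-rule — branch into ~V  //  (~Y & (~V & Z)).
          branch 2.1.1 (add ~V):
            ~(X <-> X): β-rule — branch into X, ~X  //  ~X, X.
              branch 2.1.1.1 (add X, ~X):
                × closes — contains both X and ~X.
              branch 2.1.1.2 (add ~X, X):
                × closes — contains both X and ~X.
          branch 2.1.2 (add (~Y & (~V & Z))):
            (~Y & (~V & Z)): α-rule — add ~Y, (~V & Z).
            (~V & Z): α-rule — add ~V, Z.
            ~(X <-> X): β-rule — branch into X, ~X  //  ~X, X.
              branch 2.1.2.1 (add X, ~X):
                × closes — contains both X and ~X.
              branch 2.1.2.2 (add ~X, X):
                × closes — contains both X and ~X.
      branch 2.2 (add ~V):
        (V -> (~Y & (~V & Z))): β-rule — branch into ~V  //  (~Y & (~V & Z)).
          branch 2.2.1 (add ~V):
            ~(X <-> X): β-rule — branch into X, ~X  //  ~X, X.
              branch 2.2.1.1 (add X, ~X):
                × closes — contains both X and ~X.
              branch 2.2.1.2 (add ~X, X):
                × closes — contains both X and ~X.
          branch 2.2.2 (add (~Y & (~V & Z))):
            (~Y & (~V & Z)): α-rule — add ~Y, (~V & Z).
            (~V & Z): α-rule — add ~V, Z.
            ~(X <-> X): β-rule — branch into X, ~X  //  ~X, X.
              branch 2.2.2.1 (add X, ~X):
                × closes — contains both X and ~X.
              branch 2.2.2.2 (add ~X, X):
                × closes — contains both X and ~X.
8 branches closed, 5 open.
Each open branch fixes some atoms; the unmentioned ones are free. Counting distinct full assignments: branch {V=T, W=T, Y=T} (X, Z) contributes 4 new; branch {V=T, W=T, Y=T} (X, Z) contributes 0 new; branch {V=T, W=T, Y=T, Z=F} (X) contributes 0 new; branch {V=T, W=T, X=T, Y=T} (Z) contributes 0 new; branch {V=T, W=T, X=F, Y=T} (Z) contributes 0 new. Total: 4.

4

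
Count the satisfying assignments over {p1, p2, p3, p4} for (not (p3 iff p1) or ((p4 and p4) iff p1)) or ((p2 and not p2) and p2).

12

Initial set: {T ((not (p3 iff p1) or ((p4 and p4) iff p1)) or ((p2 and not p2) and p2))}.
T ((not (p3 iff p1) or ((p4 and p4) iff p1)) or ((p2 and not p2) and p2)): β-rule — branch into T (not (p3 iff p1) or ((p4 and p4) iff p1))  //  T ((p2 and not p2) and p2).
  branch 1 (add T (not (p3 iff p1) or ((p4 and p4) iff p1))):
    T (not (p3 iff p1) or ((p4 and p4) iff p1)): β-rule — branch into T not (p3 iff p1)  //  T ((p4 and p4) iff p1).
      branch 1.1 (add T not (p3 iff p1)):
        T not (p3 iff p1): β-rule — branch into T p3, F p1  //  F p3, T p1.
          branch 1.1.1 (add T p3, F p1):
            ○ open, literals {p1=F, p3=T}.
          branch 1.1.2 (add F p3, T p1):
            ○ open, literals {p1=T, p3=F}.
      branch 1.2 (add T ((p4 and p4) iff p1)):
        T ((p4 and p4) iff p1): β-rule — branch into T (p4 and p4), T p1  //  F (p4 and p4), F p1.
          branch 1.2.1 (add T (p4 and p4), T p1):
            T (p4 and p4): α-rule — add T p4, T p4.
            ○ open, literals {p1=T, p4=T}.
          branch 1.2.2 (add F (p4 and p4), F p1):
            F (p4 and p4): β-rule — branch into F p4  //  F p4.
              branch 1.2.2.1 (add F p4):
                ○ open, literals {p1=F, p4=F}.
              branch 1.2.2.2 (add F p4):
                ○ open, literals {p1=F, p4=F}.
  branch 2 (add T ((p2 and not p2) and p2)):
    T ((p2 and not p2) and p2): α-rule — add T (p2 and not p2), T p2.
    T (p2 and not p2): α-rule — add T p2, T not p2.
    × closes — contains both p2 and not p2.
1 branch closed, 5 open.
Each open branch fixes some atoms; the unmentioned ones are free. Counting distinct full assignments: branch {p1=F, p3=T} (p2, p4) contributes 4 new; branch {p1=T, p3=F} (p2, p4) contributes 4 new; branch {p1=T, p4=T} (p2, p3) contributes 2 new; branch {p1=F, p4=F} (p2, p3) contributes 2 new; branch {p1=F, p4=F} (p2, p3) contributes 0 new. Total: 12.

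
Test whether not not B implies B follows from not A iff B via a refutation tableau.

Initial set: {(not A iff B); not (not not B implies B)}.
not (not not B implies B): α-rule — add not not B, not B.
not not B: drop double negation, giving B.
× closes — contains both B and not B.
All 1 branch closes.
Every branch closed, so the premises entail the conclusion.

Yes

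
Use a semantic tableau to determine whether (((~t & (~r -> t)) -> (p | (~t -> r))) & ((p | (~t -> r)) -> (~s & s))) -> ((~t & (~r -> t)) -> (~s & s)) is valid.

Assume the negation and expand:
Initial set: {~((((~t & (~r -> t)) -> (p | (~t -> r))) & ((p | (~t -> r)) -> (~s & s))) -> ((~t & (~r -> t)) -> (~s & s)))}.
~((((~t & (~r -> t)) -> (p | (~t -> r))) & ((p | (~t -> r)) -> (~s & s))) -> ((~t & (~r -> t)) -> (~s & s))): α-rule — add (((~t & (~r -> t)) -> (p | (~t -> r))) & ((p | (~t -> r)) -> (~s & s))), ~((~t & (~r -> t)) -> (~s & s)).
(((~t & (~r -> t)) -> (p | (~t -> r))) & ((p | (~t -> r)) -> (~s & s))): α-rule — add ((~t & (~r -> t)) -> (p | (~t -> r))), ((p | (~t -> r)) -> (~s & s)).
~((~t & (~r -> t)) -> (~s & s)): α-rule — add (~t & (~r -> t)), ~(~s & s).
(~t & (~r -> t)): α-rule — add ~t, (~r -> t).
((~t & (~r -> t)) -> (p | (~t -> r))): β-rule — branch into ~(~t & (~r -> t))  //  (p | (~t -> r)).
  branch 1 (add ~(~t & (~r -> t))):
    ((p | (~t -> r)) -> (~s & s)): β-rule — branch into ~(p | (~t -> r))  //  (~s & s).
      branch 1.1 (add ~(p | (~t -> r))):
        ~(p | (~t -> r)): α-rule — add ~p, ~(~t -> r).
        ~(~t -> r): α-rule — add ~t, ~r.
        ~(~s & s): β-rule — branch into ~~s  //  ~s.
          branch 1.1.1 (add ~~s):
            (~r -> t): β-rule — branch into ~~r  //  t.
              branch 1.1.1.1 (add ~~r):
                × closes — contains both r and ~r.
              branch 1.1.1.2 (add t):
                × closes — contains both t and ~t.
          branch 1.1.2 (add ~s):
            (~r -> t): β-rule — branch into ~~r  //  t.
              branch 1.1.2.1 (add ~~r):
                × closes — contains both r and ~r.
              branch 1.1.2.2 (add t):
                × closes — contains both t and ~t.
      branch 1.2 (add (~s & s)):
        (~s & s): α-rule — add ~s, s.
        × closes — contains both s and ~s.
  branch 2 (add (p | (~t -> r))):
    ((p | (~t -> r)) -> (~s & s)): β-rule — branch into ~(p | (~t -> r))  //  (~s & s).
      branch 2.1 (add ~(p | (~t -> r))):
        ~(p | (~t -> r)): α-rule — add ~p, ~(~t -> r).
        ~(~t -> r): α-rule — add ~t, ~r.
        ~(~s & s): β-rule — branch into ~~s  //  ~s.
          branch 2.1.1 (add ~~s):
            (~r -> t): β-rule — branch into ~~r  //  t.
              branch 2.1.1.1 (add ~~r):
                × closes — contains both r and ~r.
              branch 2.1.1.2 (add t):
                × closes — contains both t and ~t.
          branch 2.1.2 (add ~s):
            (~r -> t): β-rule — branch into ~~r  //  t.
              branch 2.1.2.1 (add ~~r):
                × closes — contains both r and ~r.
              branch 2.1.2.2 (add t):
                × closes — contains both t and ~t.
      branch 2.2 (add (~s & s)):
        (~s & s): α-rule — add ~s, s.
        × closes — contains both s and ~s.
All 10 branches close.
Every branch closed, so the negation is unsatisfiable and the formula is valid.

Valid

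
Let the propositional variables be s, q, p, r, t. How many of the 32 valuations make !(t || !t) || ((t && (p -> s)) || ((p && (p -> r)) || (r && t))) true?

18

Initial set: {T (!(t || !t) || ((t && (p -> s)) || ((p && (p -> r)) || (r && t))))}.
T (!(t || !t) || ((t && (p -> s)) || ((p && (p -> r)) || (r && t)))): β-rule — branch into T !(t || !t)  //  T ((t && (p -> s)) || ((p && (p -> r)) || (r && t))).
  branch 1 (add T !(t || !t)):
    T !(t || !t): α-rule — add F t, F !t.
    × closes — contains both t and !t.
  branch 2 (add T ((t && (p -> s)) || ((p && (p -> r)) || (r && t)))):
    T ((t && (p -> s)) || ((p && (p -> r)) || (r && t))): β-rule — branch into T (t && (p -> s))  //  T ((p && (p -> r)) || (r && t)).
      branch 2.1 (add T (t && (p -> s))):
        T (t && (p -> s)): α-rule — add T t, T (p -> s).
        T (p -> s): β-rule — branch into F p  //  T s.
          branch 2.1.1 (add F p):
            ○ open, literals {p=F, t=T}.
          branch 2.1.2 (add T s):
            ○ open, literals {s=T, t=T}.
      branch 2.2 (add T ((p && (p -> r)) || (r && t))):
        T ((p && (p -> r)) || (r && t)): β-rule — branch into T (p && (p -> r))  //  T (r && t).
          branch 2.2.1 (add T (p && (p -> r))):
            T (p && (p -> r)): α-rule — add T p, T (p -> r).
            T (p -> r): β-rule — branch into F p  //  T r.
              branch 2.2.1.1 (add F p):
                × closes — contains both p and !p.
              branch 2.2.1.2 (add T r):
                ○ open, literals {p=T, r=T}.
          branch 2.2.2 (add T (r && t)):
            T (r && t): α-rule — add T r, T t.
            ○ open, literals {r=T, t=T}.
2 branches closed, 4 open.
Each open branch fixes some atoms; the unmentioned ones are free. Counting distinct full assignments: branch {p=F, t=T} (s, q, r) contributes 8 new; branch {s=T, t=T} (q, p, r) contributes 4 new; branch {p=T, r=T} (s, q, t) contributes 6 new; branch {r=T, t=T} (s, q, p) contributes 0 new. Total: 18.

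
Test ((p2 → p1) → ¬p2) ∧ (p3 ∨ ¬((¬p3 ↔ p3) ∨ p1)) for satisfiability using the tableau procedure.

Initial set: {(((p2 → p1) → ¬p2) ∧ (p3 ∨ ¬((¬p3 ↔ p3) ∨ p1)))}.
(((p2 → p1) → ¬p2) ∧ (p3 ∨ ¬((¬p3 ↔ p3) ∨ p1))): α-rule — add ((p2 → p1) → ¬p2), (p3 ∨ ¬((¬p3 ↔ p3) ∨ p1)).
((p2 → p1) → ¬p2): β-rule — branch into ¬(p2 → p1)  //  ¬p2.
  branch 1 (add ¬(p2 → p1)):
    ¬(p2 → p1): α-rule — add p2, ¬p1.
    (p3 ∨ ¬((¬p3 ↔ p3) ∨ p1)): β-rule — branch into p3  //  ¬((¬p3 ↔ p3) ∨ p1).
      branch 1.1 (add p3):
        ○ open, literals {p1=0, p2=1, p3=1}.
      branch 1.2 (add ¬((¬p3 ↔ p3) ∨ p1)):
        ¬((¬p3 ↔ p3) ∨ p1): α-rule — add ¬(¬p3 ↔ p3), ¬p1.
        ¬(¬p3 ↔ p3): β-rule — branch into ¬p3, ¬p3  //  ¬¬p3, p3.
          branch 1.2.1 (add ¬p3, ¬p3):
            ○ open, literals {p1=0, p2=1, p3=0}.
          branch 1.2.2 (add ¬¬p3, p3):
            ○ open, literals {p1=0, p2=1, p3=1}.
  branch 2 (add ¬p2):
    (p3 ∨ ¬((¬p3 ↔ p3) ∨ p1)): β-rule — branch into p3  //  ¬((¬p3 ↔ p3) ∨ p1).
      branch 2.1 (add p3):
        ○ open, literals {p2=0, p3=1}.
      branch 2.2 (add ¬((¬p3 ↔ p3) ∨ p1)):
        ¬((¬p3 ↔ p3) ∨ p1): α-rule — add ¬(¬p3 ↔ p3), ¬p1.
        ¬(¬p3 ↔ p3): β-rule — branch into ¬p3, ¬p3  //  ¬¬p3, p3.
          branch 2.2.1 (add ¬p3, ¬p3):
            ○ open, literals {p1=0, p2=0, p3=0}.
          branch 2.2.2 (add ¬¬p3, p3):
            ○ open, literals {p1=0, p2=0, p3=1}.
0 branches closed, 6 open.
An open branch gives a satisfying assignment: p1=0, p2=1, p3=1.

Satisfiable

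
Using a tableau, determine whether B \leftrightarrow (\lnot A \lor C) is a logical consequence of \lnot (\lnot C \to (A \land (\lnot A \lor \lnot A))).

Initial set: {\lnot (\lnot C \to (A \land (\lnot A \lor \lnot A))); \lnot (B \leftrightarrow (\lnot A \lor C))}.
\lnot (\lnot C \to (A \land (\lnot A \lor \lnot A))): α-rule — add \lnot C, \lnot (A \land (\lnot A \lor \lnot A)).
\lnot (B \leftrightarrow (\lnot A \lor C)): β-rule — branch into B, \lnot (\lnot A \lor C)  //  \lnot B, (\lnot A \lor C).
  branch 1 (add B, \lnot (\lnot A \lor C)):
    \lnot (\lnot A \lor C): α-rule — add \lnot \lnot A, \lnot C.
    \lnot (A \land (\lnot A \lor \lnot A)): β-rule — branch into \lnot A  //  \lnot (\lnot A \lor \lnot A).
      branch 1.1 (add \lnot A):
        × closes — contains both A and \lnot A.
      branch 1.2 (add \lnot (\lnot A \lor \lnot A)):
        \lnot (\lnot A \lor \lnot A): α-rule — add \lnot \lnot A, \lnot \lnot A.
        ○ open, literals {A=1, B=1, C=0}.
  branch 2 (add \lnot B, (\lnot A \lor C)):
    \lnot (A \land (\lnot A \lor \lnot A)): β-rule — branch into \lnot A  //  \lnot (\lnot A \lor \lnot A).
      branch 2.1 (add \lnot A):
        (\lnot A \lor C): β-rule — branch into \lnot A  //  C.
          branch 2.1.1 (add \lnot A):
            ○ open, literals {A=0, B=0, C=0}.
          branch 2.1.2 (add C):
            × closes — contains both C and \lnot C.
      branch 2.2 (add \lnot (\lnot A \lor \lnot A)):
        \lnot (\lnot A \lor \lnot A): α-rule — add \lnot \lnot A, \lnot \lnot A.
        (\lnot A \lor C): β-rule — branch into \lnot A  //  C.
          branch 2.2.1 (add \lnot A):
            × closes — contains both A and \lnot A.
          branch 2.2.2 (add C):
            × closes — contains both C and \lnot C.
4 branches closed, 2 open.
An open branch gives a countermodel: A=1, B=1, C=0 (unmentioned atoms arbitrary); the premises hold there but the conclusion fails.

No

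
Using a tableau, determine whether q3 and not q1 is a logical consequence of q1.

No

Initial set: {q1; not (q3 and not q1)}.
not (q3 and not q1): β-rule — branch into not q3  //  not not q1.
  branch 1 (add not q3):
    ○ open, literals {q1=1, q3=0}.
  branch 2 (add not not q1):
    ○ open, literals {q1=1}.
0 branches closed, 2 open.
An open branch gives a countermodel: q1=1, q3=0 (unmentioned atoms arbitrary); the premises hold there but the conclusion fails.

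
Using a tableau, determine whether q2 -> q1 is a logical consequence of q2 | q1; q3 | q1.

Initial set: {(q2 | q1); (q3 | q1); ~(q2 -> q1)}.
~(q2 -> q1): α-rule — add q2, ~q1.
(q2 | q1): β-rule — branch into q2  //  q1.
  branch 1 (add q2):
    (q3 | q1): β-rule — branch into q3  //  q1.
      branch 1.1 (add q3):
        ○ open, literals {q1=0, q2=1, q3=1}.
      branch 1.2 (add q1):
        × closes — contains both q1 and ~q1.
  branch 2 (add q1):
    × closes — contains both q1 and ~q1.
2 branches closed, 1 open.
An open branch gives a countermodel: q1=0, q2=1, q3=1 (unmentioned atoms arbitrary); the premises hold there but the conclusion fails.

No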